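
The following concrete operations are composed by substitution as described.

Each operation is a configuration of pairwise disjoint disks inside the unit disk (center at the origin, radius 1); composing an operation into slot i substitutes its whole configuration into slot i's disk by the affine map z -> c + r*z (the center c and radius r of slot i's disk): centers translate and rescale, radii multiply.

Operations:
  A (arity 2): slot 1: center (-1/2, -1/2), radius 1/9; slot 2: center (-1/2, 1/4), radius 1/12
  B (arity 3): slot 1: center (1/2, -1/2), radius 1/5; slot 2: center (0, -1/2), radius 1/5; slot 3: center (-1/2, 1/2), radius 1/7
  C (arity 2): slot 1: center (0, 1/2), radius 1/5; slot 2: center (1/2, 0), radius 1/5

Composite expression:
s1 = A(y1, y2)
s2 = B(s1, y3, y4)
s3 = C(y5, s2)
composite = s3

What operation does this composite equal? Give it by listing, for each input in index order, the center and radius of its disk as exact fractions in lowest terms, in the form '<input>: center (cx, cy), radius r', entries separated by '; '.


y1: center (29/50, -3/25), radius 1/225; y2: center (29/50, -9/100), radius 1/300; y3: center (1/2, -1/10), radius 1/25; y4: center (2/5, 1/10), radius 1/35; y5: center (0, 1/2), radius 1/5

Below C, radii multiply path by path; the y-disk centers shift.
tracing y5 down its 1-map path: center (0, 1/2), radius 1/5
tracing y1 down its 3-map path: center (29/50, -3/25), radius 1/225
tracing y2 down its 3-map path: center (29/50, -9/100), radius 1/300
tracing y3 down its 2-map path: center (1/2, -1/10), radius 1/25
tracing y4 down its 2-map path: center (2/5, 1/10), radius 1/35


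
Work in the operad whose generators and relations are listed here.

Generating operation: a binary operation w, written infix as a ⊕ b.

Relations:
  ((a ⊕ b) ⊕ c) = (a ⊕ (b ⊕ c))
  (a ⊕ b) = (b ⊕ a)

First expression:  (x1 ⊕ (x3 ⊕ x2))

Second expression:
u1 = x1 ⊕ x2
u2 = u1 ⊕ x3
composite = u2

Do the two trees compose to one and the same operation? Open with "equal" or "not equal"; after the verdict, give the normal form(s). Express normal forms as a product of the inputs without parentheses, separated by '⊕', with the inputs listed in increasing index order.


equal; both compose to x1 ⊕ x2 ⊕ x3

The first composite normalizes to x1 ⊕ x2 ⊕ x3
The second composite normalizes to x1 ⊕ x2 ⊕ x3
The forms coincide; equal.


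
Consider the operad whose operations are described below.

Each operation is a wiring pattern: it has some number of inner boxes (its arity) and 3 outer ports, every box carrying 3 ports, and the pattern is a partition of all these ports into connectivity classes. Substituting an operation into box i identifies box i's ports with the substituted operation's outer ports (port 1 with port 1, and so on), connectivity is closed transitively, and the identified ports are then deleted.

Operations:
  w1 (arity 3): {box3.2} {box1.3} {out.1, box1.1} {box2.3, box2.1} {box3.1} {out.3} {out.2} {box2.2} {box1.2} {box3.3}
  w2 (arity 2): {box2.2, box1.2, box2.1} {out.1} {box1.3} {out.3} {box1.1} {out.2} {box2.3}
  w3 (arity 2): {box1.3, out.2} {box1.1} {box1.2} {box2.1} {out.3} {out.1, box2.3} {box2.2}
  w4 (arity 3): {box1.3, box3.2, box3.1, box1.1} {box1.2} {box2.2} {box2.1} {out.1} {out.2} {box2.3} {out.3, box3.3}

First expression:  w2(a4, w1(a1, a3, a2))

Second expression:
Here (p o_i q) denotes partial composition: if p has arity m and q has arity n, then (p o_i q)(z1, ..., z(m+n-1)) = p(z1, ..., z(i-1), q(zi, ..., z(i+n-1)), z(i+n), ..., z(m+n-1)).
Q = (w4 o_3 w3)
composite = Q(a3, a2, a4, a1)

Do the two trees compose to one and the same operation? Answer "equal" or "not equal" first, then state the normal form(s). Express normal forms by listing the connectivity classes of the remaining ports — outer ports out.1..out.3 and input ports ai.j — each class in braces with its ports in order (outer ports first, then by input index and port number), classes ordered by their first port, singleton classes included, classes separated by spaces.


The first expression reduces to {out.1} {out.2} {out.3} {a1.1, a4.2} {a1.2} {a1.3} {a2.1} {a2.2} {a2.3} {a3.1, a3.3} {a3.2} {a4.1} {a4.3}
The second expression reduces to {out.1} {out.2} {out.3} {a1.1} {a1.2} {a1.3, a3.1, a3.3, a4.3} {a2.1} {a2.2} {a2.3} {a3.2} {a4.1} {a4.2}
They disagree, so not equal.

not equal; the first gives {out.1} {out.2} {out.3} {a1.1, a4.2} {a1.2} {a1.3} {a2.1} {a2.2} {a2.3} {a3.1, a3.3} {a3.2} {a4.1} {a4.3} and the second {out.1} {out.2} {out.3} {a1.1} {a1.2} {a1.3, a3.1, a3.3, a4.3} {a2.1} {a2.2} {a2.3} {a3.2} {a4.1} {a4.2}


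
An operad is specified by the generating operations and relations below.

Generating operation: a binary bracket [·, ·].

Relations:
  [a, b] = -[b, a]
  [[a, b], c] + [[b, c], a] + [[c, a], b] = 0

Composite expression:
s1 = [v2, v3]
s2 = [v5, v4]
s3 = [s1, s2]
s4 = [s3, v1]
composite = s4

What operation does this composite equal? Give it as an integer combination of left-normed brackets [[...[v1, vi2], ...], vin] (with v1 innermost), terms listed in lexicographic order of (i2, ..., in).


[[[[v1, v2], v3], v4], v5] - [[[[v1, v2], v3], v5], v4] - [[[[v1, v3], v2], v4], v5] + [[[[v1, v3], v2], v5], v4] - [[[[v1, v4], v5], v2], v3] + [[[[v1, v4], v5], v3], v2] + [[[[v1, v5], v4], v2], v3] - [[[[v1, v5], v4], v3], v2]

Antisymmetry and Jacobi reduce to v1-anchored left-normed brackets.
Composite bracket: [[[v2, v3], [v5, v4]], v1]
Expanding via [a, b] = ab - ba: 16 signed words (2^4 = 16).
Words beginning with v1 determine it all:
  v1v2v3v4v5 appears with sign +1, giving the term +[[[[v1, v2], v3], v4], v5]
  v1v2v3v5v4 appears with sign -1, giving the term -[[[[v1, v2], v3], v5], v4]
  v1v3v2v4v5 appears with sign -1, giving the term -[[[[v1, v3], v2], v4], v5]
  v1v3v2v5v4 appears with sign +1, giving the term +[[[[v1, v3], v2], v5], v4]
  v1v4v5v2v3 appears with sign -1, giving the term -[[[[v1, v4], v5], v2], v3]
  v1v4v5v3v2 appears with sign +1, giving the term +[[[[v1, v4], v5], v3], v2]
  v1v5v4v2v3 appears with sign +1, giving the term +[[[[v1, v5], v4], v2], v3]
  v1v5v4v3v2 appears with sign -1, giving the term -[[[[v1, v5], v4], v3], v2]


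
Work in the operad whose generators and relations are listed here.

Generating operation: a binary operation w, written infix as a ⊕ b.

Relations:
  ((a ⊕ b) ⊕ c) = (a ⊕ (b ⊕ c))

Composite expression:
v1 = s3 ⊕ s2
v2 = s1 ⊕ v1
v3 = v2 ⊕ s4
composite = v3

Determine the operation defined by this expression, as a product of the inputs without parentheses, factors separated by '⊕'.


Every regrouping of w is equal, so read the s-inputs in written order.
(s3 ⊕ s2) collapses to s3 ⊕ s2
(s1 ⊕ (s3 ⊕ s2)) collapses to s1 ⊕ s3 ⊕ s2
((s1 ⊕ (s3 ⊕ s2)) ⊕ s4) collapses to s1 ⊕ s3 ⊕ s2 ⊕ s4

s1 ⊕ s3 ⊕ s2 ⊕ s4


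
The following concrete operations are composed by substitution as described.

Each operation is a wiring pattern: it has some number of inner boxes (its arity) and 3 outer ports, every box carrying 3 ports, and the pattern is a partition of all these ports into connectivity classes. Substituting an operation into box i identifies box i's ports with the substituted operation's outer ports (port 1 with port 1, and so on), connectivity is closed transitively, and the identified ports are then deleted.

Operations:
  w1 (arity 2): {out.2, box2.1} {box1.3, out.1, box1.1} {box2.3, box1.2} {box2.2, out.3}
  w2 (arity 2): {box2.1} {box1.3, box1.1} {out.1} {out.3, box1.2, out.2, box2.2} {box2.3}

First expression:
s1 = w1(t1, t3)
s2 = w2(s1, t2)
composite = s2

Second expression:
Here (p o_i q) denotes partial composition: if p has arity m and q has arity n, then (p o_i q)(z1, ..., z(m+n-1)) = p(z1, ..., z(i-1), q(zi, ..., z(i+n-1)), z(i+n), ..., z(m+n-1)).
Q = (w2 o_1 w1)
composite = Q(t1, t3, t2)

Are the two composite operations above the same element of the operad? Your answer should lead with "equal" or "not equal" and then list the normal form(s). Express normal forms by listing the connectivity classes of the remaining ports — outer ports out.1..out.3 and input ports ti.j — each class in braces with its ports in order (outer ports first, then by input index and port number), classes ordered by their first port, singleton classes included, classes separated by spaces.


equal; the common form is {out.1} {out.2, out.3, t2.2, t3.1} {t1.1, t1.3, t3.2} {t1.2, t3.3} {t2.1} {t2.3}

In normal form, the first expression is {out.1} {out.2, out.3, t2.2, t3.1} {t1.1, t1.3, t3.2} {t1.2, t3.3} {t2.1} {t2.3}
In normal form, the second expression is {out.1} {out.2, out.3, t2.2, t3.1} {t1.1, t1.3, t3.2} {t1.2, t3.3} {t2.1} {t2.3}
Identical normal forms: equal.


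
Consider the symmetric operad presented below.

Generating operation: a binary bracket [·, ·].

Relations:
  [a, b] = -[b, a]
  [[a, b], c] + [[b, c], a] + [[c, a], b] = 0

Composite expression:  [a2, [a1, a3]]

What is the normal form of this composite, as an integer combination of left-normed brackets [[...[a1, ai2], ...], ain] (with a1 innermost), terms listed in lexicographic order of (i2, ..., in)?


-[[a1, a3], a2]

Left-normed coefficients sit on the a1-initial expansion words.
Composite bracket: [a2, [a1, a3]]
Applying ab - ba throughout gives 4 signed words (2^2 = 4).
Words beginning with a1 determine it all:
  sign of a1a3a2 is -1, so it contributes -[[a1, a3], a2]


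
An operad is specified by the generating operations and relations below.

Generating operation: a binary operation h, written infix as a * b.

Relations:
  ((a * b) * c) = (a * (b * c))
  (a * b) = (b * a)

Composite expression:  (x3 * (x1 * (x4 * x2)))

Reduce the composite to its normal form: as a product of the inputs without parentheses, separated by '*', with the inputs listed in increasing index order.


Both nesting and order wash out for h; what remains is which x's occur.
(x4 * x2) flattens to x4 * x2
(x1 * (x4 * x2)) flattens to x1 * x4 * x2
(x3 * (x1 * (x4 * x2))) flattens to x3 * x1 * x4 * x2
putting the inputs in ascending order: x1 * x2 * x3 * x4

x1 * x2 * x3 * x4


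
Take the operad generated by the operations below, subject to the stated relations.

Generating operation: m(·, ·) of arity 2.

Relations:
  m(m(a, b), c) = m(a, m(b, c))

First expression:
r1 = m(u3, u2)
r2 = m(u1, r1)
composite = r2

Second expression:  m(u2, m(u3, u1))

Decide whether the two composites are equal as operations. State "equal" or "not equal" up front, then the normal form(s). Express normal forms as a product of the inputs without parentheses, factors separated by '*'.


not equal: they reduce to u1 * u3 * u2 and u2 * u3 * u1

The first composite normalizes to u1 * u3 * u2
The second composite normalizes to u2 * u3 * u1
Distinct normal forms: not equal.


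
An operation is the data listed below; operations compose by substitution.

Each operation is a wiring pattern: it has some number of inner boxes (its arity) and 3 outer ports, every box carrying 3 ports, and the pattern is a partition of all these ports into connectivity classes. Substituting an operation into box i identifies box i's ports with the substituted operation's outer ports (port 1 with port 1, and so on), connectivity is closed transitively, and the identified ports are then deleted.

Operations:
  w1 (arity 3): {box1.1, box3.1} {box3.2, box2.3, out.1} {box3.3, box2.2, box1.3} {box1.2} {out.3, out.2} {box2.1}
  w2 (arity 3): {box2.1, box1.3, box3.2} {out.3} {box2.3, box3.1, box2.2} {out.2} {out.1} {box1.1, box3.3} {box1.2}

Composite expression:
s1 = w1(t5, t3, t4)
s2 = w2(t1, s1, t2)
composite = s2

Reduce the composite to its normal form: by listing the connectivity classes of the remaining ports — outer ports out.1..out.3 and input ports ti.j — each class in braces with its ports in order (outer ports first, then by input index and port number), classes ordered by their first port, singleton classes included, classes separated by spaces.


{out.1} {out.2} {out.3} {t1.1, t2.3} {t1.2} {t1.3, t2.2, t3.3, t4.2} {t2.1} {t3.1} {t3.2, t4.3, t5.3} {t4.1, t5.1} {t5.2}

Substituting into w2 glues patterns; closure does the rest.
w1 over (t5, t3, t4) gives {out.1, t3.3, t4.2} {out.2, out.3} {t3.1} {t3.2, t4.3, t5.3} {t4.1, t5.1} {t5.2}, out.j being that stage's outer ports
w2 over (t1, t5, t3, t4, t2) gives {out.1} {out.2} {out.3} {t1.1, t2.3} {t1.2} {t1.3, t2.2, t3.3, t4.2} {t2.1} {t3.1} {t3.2, t4.3, t5.3} {t4.1, t5.1} {t5.2}, out.j being that stage's outer ports


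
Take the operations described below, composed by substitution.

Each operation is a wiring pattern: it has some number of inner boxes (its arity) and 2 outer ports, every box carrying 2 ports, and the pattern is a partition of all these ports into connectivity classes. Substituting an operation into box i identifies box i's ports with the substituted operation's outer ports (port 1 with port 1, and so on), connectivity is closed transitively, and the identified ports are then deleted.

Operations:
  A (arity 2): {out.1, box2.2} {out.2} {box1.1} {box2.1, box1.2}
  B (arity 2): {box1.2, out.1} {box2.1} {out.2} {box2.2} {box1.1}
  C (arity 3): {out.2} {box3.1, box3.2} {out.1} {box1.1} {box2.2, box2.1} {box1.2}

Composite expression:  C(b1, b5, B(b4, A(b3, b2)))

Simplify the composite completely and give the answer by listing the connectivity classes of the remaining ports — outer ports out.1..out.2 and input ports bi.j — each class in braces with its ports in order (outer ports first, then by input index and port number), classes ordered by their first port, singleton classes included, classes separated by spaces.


{out.1} {out.2} {b1.1} {b1.2} {b2.1, b3.2} {b2.2} {b3.1} {b4.1} {b4.2} {b5.1, b5.2}

Reachability decides: close wires over C-identified ports.
after A, the pattern on (b3, b2) reads {out.1, b2.2} {out.2} {b2.1, b3.2} {b3.1} (out.j = its outer ports)
after B, the pattern on (b4, b3, b2) reads {out.1, b4.2} {out.2} {b2.1, b3.2} {b2.2} {b3.1} {b4.1} (out.j = its outer ports)
after C, the pattern on (b1, b5, b4, b3, b2) reads {out.1} {out.2} {b1.1} {b1.2} {b2.1, b3.2} {b2.2} {b3.1} {b4.1} {b4.2} {b5.1, b5.2} (out.j = its outer ports)


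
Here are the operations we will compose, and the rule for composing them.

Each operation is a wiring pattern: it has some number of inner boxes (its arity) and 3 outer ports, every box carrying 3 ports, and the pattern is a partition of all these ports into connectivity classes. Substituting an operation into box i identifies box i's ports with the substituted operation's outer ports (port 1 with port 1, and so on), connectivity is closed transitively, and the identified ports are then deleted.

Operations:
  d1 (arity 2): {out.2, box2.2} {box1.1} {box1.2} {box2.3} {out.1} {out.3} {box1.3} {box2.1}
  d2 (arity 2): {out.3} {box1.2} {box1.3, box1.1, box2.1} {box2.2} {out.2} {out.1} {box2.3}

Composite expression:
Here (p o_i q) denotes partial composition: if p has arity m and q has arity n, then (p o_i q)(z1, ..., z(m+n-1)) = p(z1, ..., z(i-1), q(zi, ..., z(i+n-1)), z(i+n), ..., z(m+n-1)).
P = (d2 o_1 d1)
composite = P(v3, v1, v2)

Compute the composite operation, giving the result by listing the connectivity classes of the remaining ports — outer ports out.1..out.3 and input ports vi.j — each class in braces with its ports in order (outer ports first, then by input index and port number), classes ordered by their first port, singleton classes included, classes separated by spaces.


{out.1} {out.2} {out.3} {v1.1} {v1.2} {v1.3} {v2.1} {v2.2} {v2.3} {v3.1} {v3.2} {v3.3}

Treat the ports identified at d2 as solder joints: merge, then drop.
through d1, on inputs (v3, v1): {out.1} {out.2, v1.2} {out.3} {v1.1} {v1.3} {v3.1} {v3.2} {v3.3} (out.j = stage outer ports)
through d2, on inputs (v3, v1, v2): {out.1} {out.2} {out.3} {v1.1} {v1.2} {v1.3} {v2.1} {v2.2} {v2.3} {v3.1} {v3.2} {v3.3} (out.j = stage outer ports)


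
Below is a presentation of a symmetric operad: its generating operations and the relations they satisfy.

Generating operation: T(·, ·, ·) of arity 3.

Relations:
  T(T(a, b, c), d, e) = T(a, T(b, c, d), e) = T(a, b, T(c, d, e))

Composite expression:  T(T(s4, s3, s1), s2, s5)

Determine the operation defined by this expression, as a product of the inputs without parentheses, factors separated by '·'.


The T-tree's shape is irrelevant; the s-reading-order decides.
T(s4, s3, s1) reduces to s4 · s3 · s1
T(T(s4, s3, s1), s2, s5) reduces to s4 · s3 · s1 · s2 · s5

s4 · s3 · s1 · s2 · s5


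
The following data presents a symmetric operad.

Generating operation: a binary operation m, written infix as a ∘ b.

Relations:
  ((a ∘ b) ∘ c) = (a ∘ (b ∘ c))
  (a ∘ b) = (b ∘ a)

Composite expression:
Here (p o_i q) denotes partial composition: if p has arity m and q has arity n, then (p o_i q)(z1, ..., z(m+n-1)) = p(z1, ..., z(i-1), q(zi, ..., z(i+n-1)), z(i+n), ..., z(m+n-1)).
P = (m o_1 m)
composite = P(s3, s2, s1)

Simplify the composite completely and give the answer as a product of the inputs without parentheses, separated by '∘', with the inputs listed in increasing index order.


s1 ∘ s2 ∘ s3

Shape and order are irrelevant to m; the s-input set decides.
(s3 ∘ s2) reduces to s3 ∘ s2
((s3 ∘ s2) ∘ s1) reduces to s3 ∘ s2 ∘ s1
commutativity sorts the factors: s1 ∘ s2 ∘ s3


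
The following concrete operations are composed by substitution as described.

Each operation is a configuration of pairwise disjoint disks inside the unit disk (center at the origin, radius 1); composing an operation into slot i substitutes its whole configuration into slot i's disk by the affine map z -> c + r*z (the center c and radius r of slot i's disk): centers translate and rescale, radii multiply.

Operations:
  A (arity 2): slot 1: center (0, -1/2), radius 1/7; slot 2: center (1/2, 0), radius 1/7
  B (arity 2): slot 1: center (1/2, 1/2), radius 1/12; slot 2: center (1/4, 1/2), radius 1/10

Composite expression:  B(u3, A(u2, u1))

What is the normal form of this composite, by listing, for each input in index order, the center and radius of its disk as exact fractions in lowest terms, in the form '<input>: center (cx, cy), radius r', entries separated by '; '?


u1: center (3/10, 1/2), radius 1/70; u2: center (1/4, 9/20), radius 1/70; u3: center (1/2, 1/2), radius 1/12

Below B, radii multiply path by path; the u-disk centers shift.
input u3: composing its 1 substitution step yields center (1/2, 1/2), radius 1/12
input u2: composing its 2 substitution steps yields center (1/4, 9/20), radius 1/70
input u1: composing its 2 substitution steps yields center (3/10, 1/2), radius 1/70


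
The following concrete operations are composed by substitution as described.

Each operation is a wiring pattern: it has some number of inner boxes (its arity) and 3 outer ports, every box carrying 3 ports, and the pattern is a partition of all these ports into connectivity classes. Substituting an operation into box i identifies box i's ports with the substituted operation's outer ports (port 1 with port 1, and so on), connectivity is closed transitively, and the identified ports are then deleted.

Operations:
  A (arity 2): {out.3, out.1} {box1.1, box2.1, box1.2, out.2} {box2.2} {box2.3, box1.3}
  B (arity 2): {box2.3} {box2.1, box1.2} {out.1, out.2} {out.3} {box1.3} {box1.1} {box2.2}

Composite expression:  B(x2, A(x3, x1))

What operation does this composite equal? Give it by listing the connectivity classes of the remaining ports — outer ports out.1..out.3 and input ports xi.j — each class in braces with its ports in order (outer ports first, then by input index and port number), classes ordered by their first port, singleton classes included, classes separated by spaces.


{out.1, out.2} {out.3} {x1.1, x3.1, x3.2} {x1.2} {x1.3, x3.3} {x2.1} {x2.2} {x2.3}

Substituting into B glues patterns; closure does the rest.
after A, the pattern on (x3, x1) reads {out.1, out.3} {out.2, x1.1, x3.1, x3.2} {x1.2} {x1.3, x3.3} (out.j = its outer ports)
after B, the pattern on (x2, x3, x1) reads {out.1, out.2} {out.3} {x1.1, x3.1, x3.2} {x1.2} {x1.3, x3.3} {x2.1} {x2.2} {x2.3} (out.j = its outer ports)


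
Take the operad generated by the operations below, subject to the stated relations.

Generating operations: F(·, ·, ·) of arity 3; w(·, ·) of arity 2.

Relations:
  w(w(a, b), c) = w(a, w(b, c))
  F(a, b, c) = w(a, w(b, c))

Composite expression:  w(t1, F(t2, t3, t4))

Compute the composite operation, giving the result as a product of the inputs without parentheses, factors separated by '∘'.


t1 ∘ t2 ∘ t3 ∘ t4

The w-tree's shape is irrelevant; the t-reading-order decides.
F(t2, t3, t4) flattens to t2 ∘ t3 ∘ t4
w(t1, F(t2, t3, t4)) flattens to t1 ∘ t2 ∘ t3 ∘ t4


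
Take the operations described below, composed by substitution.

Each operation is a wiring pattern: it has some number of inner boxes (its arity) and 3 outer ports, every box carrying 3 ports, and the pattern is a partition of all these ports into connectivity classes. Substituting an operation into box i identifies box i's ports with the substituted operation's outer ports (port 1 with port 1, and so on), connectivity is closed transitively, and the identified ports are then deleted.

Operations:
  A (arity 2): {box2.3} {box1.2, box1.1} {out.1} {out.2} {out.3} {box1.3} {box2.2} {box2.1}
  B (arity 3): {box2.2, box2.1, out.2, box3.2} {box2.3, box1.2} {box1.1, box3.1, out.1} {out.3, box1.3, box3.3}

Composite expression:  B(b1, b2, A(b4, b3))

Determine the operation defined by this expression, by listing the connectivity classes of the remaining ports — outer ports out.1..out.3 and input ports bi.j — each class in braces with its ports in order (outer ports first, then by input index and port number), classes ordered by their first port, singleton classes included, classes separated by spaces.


{out.1, b1.1} {out.2, b2.1, b2.2} {out.3, b1.3} {b1.2, b2.3} {b3.1} {b3.2} {b3.3} {b4.1, b4.2} {b4.3}


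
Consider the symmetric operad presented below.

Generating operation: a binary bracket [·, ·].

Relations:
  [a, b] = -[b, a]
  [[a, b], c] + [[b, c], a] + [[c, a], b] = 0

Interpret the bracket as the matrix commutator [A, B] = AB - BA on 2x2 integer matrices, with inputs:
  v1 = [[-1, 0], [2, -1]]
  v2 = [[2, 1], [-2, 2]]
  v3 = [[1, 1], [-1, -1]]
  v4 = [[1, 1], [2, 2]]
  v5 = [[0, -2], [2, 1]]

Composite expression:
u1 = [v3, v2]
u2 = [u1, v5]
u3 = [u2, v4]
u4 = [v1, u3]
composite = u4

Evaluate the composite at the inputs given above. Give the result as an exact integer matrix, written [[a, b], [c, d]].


[[-60, 0], [48, 60]]

[v3, v2] = [[-1, 2], [4, 1]]
[[v3, v2], v5] = [[12, 6], [0, -12]]
[[[v3, v2], v5], v4] = [[12, 30], [-48, -12]]
[v1, [[[v3, v2], v5], v4]] = [[-60, 0], [48, 60]]


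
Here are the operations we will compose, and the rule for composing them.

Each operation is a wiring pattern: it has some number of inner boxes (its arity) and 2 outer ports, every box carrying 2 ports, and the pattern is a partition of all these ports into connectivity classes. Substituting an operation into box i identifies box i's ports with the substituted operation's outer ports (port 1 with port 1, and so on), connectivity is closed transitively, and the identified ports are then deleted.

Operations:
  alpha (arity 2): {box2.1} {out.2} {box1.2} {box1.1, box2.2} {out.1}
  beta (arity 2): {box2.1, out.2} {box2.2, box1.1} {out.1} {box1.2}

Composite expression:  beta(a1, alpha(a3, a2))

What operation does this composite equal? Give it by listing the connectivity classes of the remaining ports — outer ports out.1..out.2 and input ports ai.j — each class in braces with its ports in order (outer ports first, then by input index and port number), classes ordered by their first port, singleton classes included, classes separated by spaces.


{out.1} {out.2} {a1.1} {a1.2} {a2.1} {a2.2, a3.1} {a3.2}

Two ports join when wires chain via beta-identified ports.
through alpha, on inputs (a3, a2): {out.1} {out.2} {a2.1} {a2.2, a3.1} {a3.2} (out.j = stage outer ports)
through beta, on inputs (a1, a3, a2): {out.1} {out.2} {a1.1} {a1.2} {a2.1} {a2.2, a3.1} {a3.2} (out.j = stage outer ports)


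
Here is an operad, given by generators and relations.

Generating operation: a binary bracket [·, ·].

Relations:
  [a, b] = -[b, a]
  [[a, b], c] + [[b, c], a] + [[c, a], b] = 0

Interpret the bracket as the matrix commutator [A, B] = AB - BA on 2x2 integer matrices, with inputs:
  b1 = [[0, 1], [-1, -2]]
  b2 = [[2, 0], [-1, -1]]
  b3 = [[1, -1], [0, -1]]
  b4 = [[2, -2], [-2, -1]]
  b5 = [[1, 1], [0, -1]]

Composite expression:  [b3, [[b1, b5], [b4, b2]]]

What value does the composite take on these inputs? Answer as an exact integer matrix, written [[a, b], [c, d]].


[[2, 48], [4, -2]]


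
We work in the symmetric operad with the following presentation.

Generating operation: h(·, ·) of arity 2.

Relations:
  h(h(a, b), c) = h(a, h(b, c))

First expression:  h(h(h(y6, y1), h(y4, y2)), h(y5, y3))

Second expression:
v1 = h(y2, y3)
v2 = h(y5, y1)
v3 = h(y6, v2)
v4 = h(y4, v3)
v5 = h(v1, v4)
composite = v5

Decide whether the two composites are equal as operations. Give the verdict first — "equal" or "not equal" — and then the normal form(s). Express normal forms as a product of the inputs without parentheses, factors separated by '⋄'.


not equal; first: y6 ⋄ y1 ⋄ y4 ⋄ y2 ⋄ y5 ⋄ y3; second: y2 ⋄ y3 ⋄ y4 ⋄ y6 ⋄ y5 ⋄ y1

In normal form, the first expression is y6 ⋄ y1 ⋄ y4 ⋄ y2 ⋄ y5 ⋄ y3
In normal form, the second expression is y2 ⋄ y3 ⋄ y4 ⋄ y6 ⋄ y5 ⋄ y1
Different reductions; not equal.


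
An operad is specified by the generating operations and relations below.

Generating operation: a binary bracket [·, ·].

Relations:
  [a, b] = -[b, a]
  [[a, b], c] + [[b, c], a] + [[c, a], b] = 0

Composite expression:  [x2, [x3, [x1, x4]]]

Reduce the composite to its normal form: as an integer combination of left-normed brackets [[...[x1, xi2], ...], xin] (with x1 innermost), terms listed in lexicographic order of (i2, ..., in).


[[[x1, x4], x3], x2]

Expand each bracket as ab - ba; the x1-initial words give the coefficients.
Composite bracket: [x2, [x3, [x1, x4]]]
Applying ab - ba throughout gives 8 signed words (2^3 = 8).
Collect the words opening with x1:
  x1x4x3x2 (sign +1) contributes +[[[x1, x4], x3], x2]


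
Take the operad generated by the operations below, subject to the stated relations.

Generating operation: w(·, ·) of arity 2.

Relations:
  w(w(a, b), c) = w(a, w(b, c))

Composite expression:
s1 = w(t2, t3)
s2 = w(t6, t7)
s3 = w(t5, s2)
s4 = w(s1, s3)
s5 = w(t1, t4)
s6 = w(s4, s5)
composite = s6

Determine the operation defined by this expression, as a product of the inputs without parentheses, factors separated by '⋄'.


t2 ⋄ t3 ⋄ t5 ⋄ t6 ⋄ t7 ⋄ t1 ⋄ t4

The w-tree's shape is irrelevant; the t-reading-order decides.
w(t2, t3) linearizes to t2 ⋄ t3
w(t6, t7) linearizes to t6 ⋄ t7
w(t5, w(t6, t7)) linearizes to t5 ⋄ t6 ⋄ t7
w(w(t2, t3), w(t5, w(t6, t7))) linearizes to t2 ⋄ t3 ⋄ t5 ⋄ t6 ⋄ t7
w(t1, t4) linearizes to t1 ⋄ t4
w(w(w(t2, t3), w(t5, w(t6, t7))), w(t1, t4)) linearizes to t2 ⋄ t3 ⋄ t5 ⋄ t6 ⋄ t7 ⋄ t1 ⋄ t4


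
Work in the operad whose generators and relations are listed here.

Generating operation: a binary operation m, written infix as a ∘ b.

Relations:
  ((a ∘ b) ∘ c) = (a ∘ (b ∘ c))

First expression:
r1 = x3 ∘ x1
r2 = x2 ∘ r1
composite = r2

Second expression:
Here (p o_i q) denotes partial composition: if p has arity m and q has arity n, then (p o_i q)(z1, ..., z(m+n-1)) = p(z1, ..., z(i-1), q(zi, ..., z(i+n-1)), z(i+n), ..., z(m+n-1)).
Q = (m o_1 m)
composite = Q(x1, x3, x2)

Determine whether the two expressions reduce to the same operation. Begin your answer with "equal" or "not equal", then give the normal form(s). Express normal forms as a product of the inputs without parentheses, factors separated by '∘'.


not equal; first: x2 ∘ x3 ∘ x1; second: x1 ∘ x3 ∘ x2

Reducing the first expression gives x2 ∘ x3 ∘ x1
Reducing the second expression gives x1 ∘ x3 ∘ x2
The normal forms differ: not equal.


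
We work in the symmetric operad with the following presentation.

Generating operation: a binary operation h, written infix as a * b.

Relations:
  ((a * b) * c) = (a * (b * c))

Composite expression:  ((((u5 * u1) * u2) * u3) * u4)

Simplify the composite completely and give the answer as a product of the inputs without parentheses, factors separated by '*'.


u5 * u1 * u2 * u3 * u4

Under associativity of h, the answer is the u's in reading order.
(u5 * u1) spells out as u5 * u1
((u5 * u1) * u2) spells out as u5 * u1 * u2
(((u5 * u1) * u2) * u3) spells out as u5 * u1 * u2 * u3
((((u5 * u1) * u2) * u3) * u4) spells out as u5 * u1 * u2 * u3 * u4


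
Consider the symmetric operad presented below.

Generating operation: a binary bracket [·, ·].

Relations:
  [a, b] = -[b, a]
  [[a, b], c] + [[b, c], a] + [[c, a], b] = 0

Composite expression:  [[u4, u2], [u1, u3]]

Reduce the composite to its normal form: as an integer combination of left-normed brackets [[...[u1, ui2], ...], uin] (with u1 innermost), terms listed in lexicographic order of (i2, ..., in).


[[[u1, u3], u2], u4] - [[[u1, u3], u4], u2]

In the tensor algebra, words opening u1 carry the u1-anchored form.
Composite bracket: [[u4, u2], [u1, u3]]
Under [a, b] = ab - ba we get 8 signed associative words (2^3 = 8).
Keep just the words that open with u1:
  u1u3u2u4 (sign +1) contributes +[[[u1, u3], u2], u4]
  u1u3u4u2 (sign -1) contributes -[[[u1, u3], u4], u2]


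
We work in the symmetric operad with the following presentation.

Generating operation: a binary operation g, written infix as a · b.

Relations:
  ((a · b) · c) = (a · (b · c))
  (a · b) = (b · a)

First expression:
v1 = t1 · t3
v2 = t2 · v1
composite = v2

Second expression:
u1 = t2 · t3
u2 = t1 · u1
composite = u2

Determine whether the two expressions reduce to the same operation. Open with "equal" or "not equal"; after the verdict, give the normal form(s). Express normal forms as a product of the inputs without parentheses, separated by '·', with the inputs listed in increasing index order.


equal — both sides give t1 · t2 · t3

The first expression reduces to t1 · t2 · t3
The second expression reduces to t1 · t2 · t3
One common form — equal.


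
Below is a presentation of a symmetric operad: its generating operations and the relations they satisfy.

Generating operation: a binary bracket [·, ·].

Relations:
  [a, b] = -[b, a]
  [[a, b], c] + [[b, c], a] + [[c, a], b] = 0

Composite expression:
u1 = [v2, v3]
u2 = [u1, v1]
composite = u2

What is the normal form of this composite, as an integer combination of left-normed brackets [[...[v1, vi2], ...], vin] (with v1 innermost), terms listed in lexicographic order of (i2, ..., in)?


In the tensor algebra, words opening v1 carry the v1-anchored form.
Composite bracket: [[v2, v3], v1]
Applying ab - ba throughout gives 4 signed words (2^2 = 4).
The v1-initial words carry the normal form:
  sign of v1v2v3 is -1, so it contributes -[[v1, v2], v3]
  sign of v1v3v2 is +1, so it contributes +[[v1, v3], v2]

-[[v1, v2], v3] + [[v1, v3], v2]


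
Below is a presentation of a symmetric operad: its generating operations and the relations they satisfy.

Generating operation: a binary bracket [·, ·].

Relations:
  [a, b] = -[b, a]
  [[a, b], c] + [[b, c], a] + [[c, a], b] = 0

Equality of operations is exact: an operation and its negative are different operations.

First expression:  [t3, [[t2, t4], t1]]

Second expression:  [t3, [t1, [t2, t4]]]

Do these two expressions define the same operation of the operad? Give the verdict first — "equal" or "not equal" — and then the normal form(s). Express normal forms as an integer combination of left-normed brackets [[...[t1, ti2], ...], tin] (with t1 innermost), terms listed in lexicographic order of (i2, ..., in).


not equal — first [[[t1, t2], t4], t3] - [[[t1, t4], t2], t3], second -[[[t1, t2], t4], t3] + [[[t1, t4], t2], t3]

Reducing the first expression gives [[[t1, t2], t4], t3] - [[[t1, t4], t2], t3]
Reducing the second expression gives -[[[t1, t2], t4], t3] + [[[t1, t4], t2], t3]
The normal forms differ: not equal.


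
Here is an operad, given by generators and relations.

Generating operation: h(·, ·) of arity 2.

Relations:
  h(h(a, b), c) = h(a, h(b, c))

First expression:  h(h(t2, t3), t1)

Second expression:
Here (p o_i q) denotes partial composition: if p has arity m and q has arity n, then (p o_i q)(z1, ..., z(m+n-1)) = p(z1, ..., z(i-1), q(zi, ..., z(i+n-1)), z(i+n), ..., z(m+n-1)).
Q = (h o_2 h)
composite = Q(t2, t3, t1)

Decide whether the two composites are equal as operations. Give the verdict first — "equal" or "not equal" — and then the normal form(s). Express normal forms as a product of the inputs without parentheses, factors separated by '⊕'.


The first expression reduces to t2 ⊕ t3 ⊕ t1
The second expression reduces to t2 ⊕ t3 ⊕ t1
The normal forms match — equal.

equal: each reduces to t2 ⊕ t3 ⊕ t1


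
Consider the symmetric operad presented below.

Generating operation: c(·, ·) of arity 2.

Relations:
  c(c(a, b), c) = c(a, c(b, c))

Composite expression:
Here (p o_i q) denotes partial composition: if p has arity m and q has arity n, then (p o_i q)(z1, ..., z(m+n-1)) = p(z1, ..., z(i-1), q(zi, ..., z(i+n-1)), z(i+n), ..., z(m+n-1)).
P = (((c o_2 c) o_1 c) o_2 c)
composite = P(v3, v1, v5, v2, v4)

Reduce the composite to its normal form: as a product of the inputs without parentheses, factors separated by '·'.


Key point: c is associative — brackets drop, the v-order remains.
c(v1, v5) flattens to v1 · v5
c(v3, c(v1, v5)) flattens to v3 · v1 · v5
c(v2, v4) flattens to v2 · v4
c(c(v3, c(v1, v5)), c(v2, v4)) flattens to v3 · v1 · v5 · v2 · v4

v3 · v1 · v5 · v2 · v4


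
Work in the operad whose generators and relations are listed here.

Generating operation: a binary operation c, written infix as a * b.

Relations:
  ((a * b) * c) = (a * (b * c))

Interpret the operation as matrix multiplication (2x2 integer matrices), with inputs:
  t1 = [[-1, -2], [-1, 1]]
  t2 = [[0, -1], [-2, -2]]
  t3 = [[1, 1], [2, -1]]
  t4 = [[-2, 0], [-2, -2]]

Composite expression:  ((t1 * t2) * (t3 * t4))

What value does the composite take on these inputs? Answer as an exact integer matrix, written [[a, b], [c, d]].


[[-26, 2], [10, 2]]

(t1 * t2) = [[4, 5], [-2, -1]]
(t3 * t4) = [[-4, -2], [-2, 2]]
((t1 * t2) * (t3 * t4)) = [[-26, 2], [10, 2]]


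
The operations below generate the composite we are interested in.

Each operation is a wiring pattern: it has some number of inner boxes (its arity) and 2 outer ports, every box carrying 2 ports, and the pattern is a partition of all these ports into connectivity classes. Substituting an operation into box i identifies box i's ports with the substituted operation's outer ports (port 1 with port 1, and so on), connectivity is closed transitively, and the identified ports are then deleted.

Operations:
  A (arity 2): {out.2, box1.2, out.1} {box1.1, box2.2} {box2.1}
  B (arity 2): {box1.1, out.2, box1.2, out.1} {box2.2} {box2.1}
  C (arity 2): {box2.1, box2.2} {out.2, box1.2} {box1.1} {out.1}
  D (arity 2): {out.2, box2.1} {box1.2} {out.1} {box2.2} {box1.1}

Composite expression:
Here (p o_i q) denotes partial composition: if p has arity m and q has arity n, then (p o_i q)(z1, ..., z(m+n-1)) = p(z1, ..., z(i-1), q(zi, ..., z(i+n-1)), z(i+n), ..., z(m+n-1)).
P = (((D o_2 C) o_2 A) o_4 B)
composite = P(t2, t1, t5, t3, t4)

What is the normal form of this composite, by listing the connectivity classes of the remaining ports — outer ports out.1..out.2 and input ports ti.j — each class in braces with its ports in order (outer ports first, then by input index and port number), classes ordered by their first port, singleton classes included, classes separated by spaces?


Treat the ports identified at D as solder joints: merge, then drop.
A over (t1, t5) gives {out.1, out.2, t1.2} {t1.1, t5.2} {t5.1}, out.j being that stage's outer ports
B over (t3, t4) gives {out.1, out.2, t3.1, t3.2} {t4.1} {t4.2}, out.j being that stage's outer ports
C over (t1, t5, t3, t4) gives {out.1} {out.2, t1.2} {t1.1, t5.2} {t3.1, t3.2} {t4.1} {t4.2} {t5.1}, out.j being that stage's outer ports
D over (t2, t1, t5, t3, t4) gives {out.1} {out.2} {t1.1, t5.2} {t1.2} {t2.1} {t2.2} {t3.1, t3.2} {t4.1} {t4.2} {t5.1}, out.j being that stage's outer ports

{out.1} {out.2} {t1.1, t5.2} {t1.2} {t2.1} {t2.2} {t3.1, t3.2} {t4.1} {t4.2} {t5.1}


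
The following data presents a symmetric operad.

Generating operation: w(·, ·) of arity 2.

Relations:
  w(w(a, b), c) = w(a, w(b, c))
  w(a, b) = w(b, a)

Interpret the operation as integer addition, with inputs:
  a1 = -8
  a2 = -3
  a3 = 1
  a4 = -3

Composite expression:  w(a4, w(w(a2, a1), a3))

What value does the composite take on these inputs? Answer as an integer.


-13

w(a2, a1) = -11
w(w(a2, a1), a3) = -10
w(a4, w(w(a2, a1), a3)) = -13


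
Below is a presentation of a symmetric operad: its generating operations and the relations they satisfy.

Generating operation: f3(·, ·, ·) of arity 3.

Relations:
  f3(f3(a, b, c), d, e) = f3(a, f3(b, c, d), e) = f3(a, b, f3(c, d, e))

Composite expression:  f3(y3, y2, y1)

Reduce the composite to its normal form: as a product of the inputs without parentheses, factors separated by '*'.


y3 * y2 * y1

Key point: f3 is associative — brackets drop, the y-order remains.
f3(y3, y2, y1) spells out as y3 * y2 * y1


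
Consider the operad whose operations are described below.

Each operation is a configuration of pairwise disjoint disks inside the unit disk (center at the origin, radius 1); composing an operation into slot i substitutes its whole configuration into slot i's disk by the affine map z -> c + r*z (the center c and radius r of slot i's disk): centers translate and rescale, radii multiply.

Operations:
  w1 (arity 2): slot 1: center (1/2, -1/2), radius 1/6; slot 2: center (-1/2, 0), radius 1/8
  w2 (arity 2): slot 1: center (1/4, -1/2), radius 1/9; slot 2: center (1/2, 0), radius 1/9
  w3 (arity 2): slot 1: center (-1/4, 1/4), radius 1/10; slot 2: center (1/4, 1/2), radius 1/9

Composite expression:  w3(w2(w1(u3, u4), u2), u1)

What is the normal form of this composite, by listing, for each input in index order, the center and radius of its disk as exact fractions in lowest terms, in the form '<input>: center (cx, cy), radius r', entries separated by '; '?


u1: center (1/4, 1/2), radius 1/9; u2: center (-1/5, 1/4), radius 1/90; u3: center (-79/360, 7/36), radius 1/540; u4: center (-83/360, 1/5), radius 1/720

Affine substitution under w3: radii multiply and u-centers shift.
input u3: applying the 3 nested substitutions gives center (-79/360, 7/36), radius 1/540
input u4: applying the 3 nested substitutions gives center (-83/360, 1/5), radius 1/720
input u2: applying the 2 nested substitutions gives center (-1/5, 1/4), radius 1/90
input u1: applying the 1 nested substitution gives center (1/4, 1/2), radius 1/9


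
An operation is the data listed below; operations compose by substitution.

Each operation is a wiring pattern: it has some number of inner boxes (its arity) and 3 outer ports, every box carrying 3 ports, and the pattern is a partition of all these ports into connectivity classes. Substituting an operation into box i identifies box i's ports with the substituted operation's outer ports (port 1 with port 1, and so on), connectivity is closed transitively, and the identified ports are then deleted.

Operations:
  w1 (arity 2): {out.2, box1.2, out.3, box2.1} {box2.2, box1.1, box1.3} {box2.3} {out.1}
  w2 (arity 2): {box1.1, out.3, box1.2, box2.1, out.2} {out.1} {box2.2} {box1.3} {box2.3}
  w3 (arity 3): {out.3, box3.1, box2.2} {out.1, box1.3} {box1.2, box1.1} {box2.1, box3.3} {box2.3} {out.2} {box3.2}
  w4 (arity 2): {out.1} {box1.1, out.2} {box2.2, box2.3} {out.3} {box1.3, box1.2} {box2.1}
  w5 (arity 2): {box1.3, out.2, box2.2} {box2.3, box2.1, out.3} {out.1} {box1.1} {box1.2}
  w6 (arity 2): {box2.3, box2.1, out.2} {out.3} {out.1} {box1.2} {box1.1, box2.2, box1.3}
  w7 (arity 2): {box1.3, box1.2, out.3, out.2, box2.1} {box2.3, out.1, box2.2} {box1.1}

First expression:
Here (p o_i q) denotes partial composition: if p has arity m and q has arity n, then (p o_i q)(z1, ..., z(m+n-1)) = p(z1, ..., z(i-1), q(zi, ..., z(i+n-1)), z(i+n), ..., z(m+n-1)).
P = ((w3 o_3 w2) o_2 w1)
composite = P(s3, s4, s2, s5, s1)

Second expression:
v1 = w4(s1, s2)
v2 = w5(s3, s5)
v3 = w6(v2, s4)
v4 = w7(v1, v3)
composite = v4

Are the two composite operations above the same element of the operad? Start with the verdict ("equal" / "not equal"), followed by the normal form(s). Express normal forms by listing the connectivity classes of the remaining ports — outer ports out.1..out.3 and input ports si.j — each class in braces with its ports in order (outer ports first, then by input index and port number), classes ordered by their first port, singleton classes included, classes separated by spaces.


In normal form, the first expression is {out.1, s3.3} {out.2} {out.3, s2.1, s4.2} {s1.1, s5.1, s5.2} {s1.2} {s1.3} {s2.2, s4.1, s4.3} {s2.3} {s3.1, s3.2} {s5.3}
In normal form, the second expression is {out.1, s4.1, s4.3} {out.2, out.3, s1.1} {s1.2, s1.3} {s2.1} {s2.2, s2.3} {s3.1} {s3.2} {s3.3, s5.2} {s4.2, s5.1, s5.3}
No match — not equal.

not equal; the first gives {out.1, s3.3} {out.2} {out.3, s2.1, s4.2} {s1.1, s5.1, s5.2} {s1.2} {s1.3} {s2.2, s4.1, s4.3} {s2.3} {s3.1, s3.2} {s5.3} and the second {out.1, s4.1, s4.3} {out.2, out.3, s1.1} {s1.2, s1.3} {s2.1} {s2.2, s2.3} {s3.1} {s3.2} {s3.3, s5.2} {s4.2, s5.1, s5.3}
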